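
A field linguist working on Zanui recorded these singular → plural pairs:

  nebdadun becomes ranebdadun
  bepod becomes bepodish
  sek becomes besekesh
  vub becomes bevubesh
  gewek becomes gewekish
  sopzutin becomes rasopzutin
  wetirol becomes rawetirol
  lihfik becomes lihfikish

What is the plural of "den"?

bedenesh

"den" has 1 vowel. The stems with 1 vowel (sek → besekesh, vub → bevubesh) add be- … -esh around the stem.
So den → bedenesh.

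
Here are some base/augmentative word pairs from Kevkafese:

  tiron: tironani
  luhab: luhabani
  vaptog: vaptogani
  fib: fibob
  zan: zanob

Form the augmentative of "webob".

webobani

luhab and fib both end in -b yet inflect differently (luhabani, fibob), so the final letter is not what conditions the rule; the number of vowels is.
"webob" has 2 vowels. The stems with 2 vowels (tiron → tironani, luhab → luhabani, vaptog → vaptogani) add -ani.
So webob → webobani.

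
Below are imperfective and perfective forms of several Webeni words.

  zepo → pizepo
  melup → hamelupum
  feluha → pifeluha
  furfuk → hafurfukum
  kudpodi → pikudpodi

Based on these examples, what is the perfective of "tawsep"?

hatawsepum

"tawsep" ends in a consonant. The stems ending in a consonant (melup → hamelupum, furfuk → hafurfukum) add ha- … -um around the stem.
The other pattern: stems ending in a vowel add the prefix pi-.
So tawsep → hatawsepum.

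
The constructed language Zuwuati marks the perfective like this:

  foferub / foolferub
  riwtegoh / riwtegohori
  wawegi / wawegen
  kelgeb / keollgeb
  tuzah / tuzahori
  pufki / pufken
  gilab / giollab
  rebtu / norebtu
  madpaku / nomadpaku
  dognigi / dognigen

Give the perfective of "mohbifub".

moolhbifub

madpaku and foferub both have last vowel 'u' yet inflect differently (nomadpaku, foolferub), so the last vowel is not what conditions the rule; the final letter is.
"mohbifub" ends in -b. The stems ending in -b (foferub → foolferub, kelgeb → keollgeb, gilab → giollab) insert -ol- after the first vowel.
The other patterns: stems ending in -u add the prefix no-; stems ending in -i drop the final letter and add -en; stems ending in -h add -ori.
So mohbifub → moolhbifub.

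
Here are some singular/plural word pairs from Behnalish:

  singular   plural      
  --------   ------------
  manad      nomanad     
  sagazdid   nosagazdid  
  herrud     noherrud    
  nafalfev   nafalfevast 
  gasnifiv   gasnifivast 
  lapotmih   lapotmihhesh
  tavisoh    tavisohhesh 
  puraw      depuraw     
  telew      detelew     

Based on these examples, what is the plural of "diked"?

nodiked

sagazdid and gasnifiv both have last vowel 'i' yet inflect differently (nosagazdid, gasnifivast), so the last vowel is not what conditions the rule; the final letter is.
"diked" ends in -d. The stems ending in -d (manad → nomanad, sagazdid → nosagazdid, herrud → noherrud) add the prefix no-.
The other patterns: stems ending in -v add -ast; stems ending in -h double the final consonant and add -esh; stems ending in -w add the prefix de-.
So diked → nodiked.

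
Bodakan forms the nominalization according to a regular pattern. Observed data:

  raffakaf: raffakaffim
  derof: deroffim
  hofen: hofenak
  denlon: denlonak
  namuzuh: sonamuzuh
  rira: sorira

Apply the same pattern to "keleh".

derof and denlon both have last vowel 'o' yet inflect differently (deroffim, denlonak), so the last vowel is not what conditions the rule; the final letter is.
"keleh" ends in -h. The one such stem in the data (namuzuh → sonamuzuh) adds the prefix so-, so the same rule applies.
So keleh → sokeleh.

sokeleh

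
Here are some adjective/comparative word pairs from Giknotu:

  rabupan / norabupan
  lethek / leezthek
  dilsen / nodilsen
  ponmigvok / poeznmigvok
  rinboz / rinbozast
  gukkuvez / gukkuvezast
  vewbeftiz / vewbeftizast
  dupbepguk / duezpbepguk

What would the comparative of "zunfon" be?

dilsen and lethek both have last vowel 'e' yet inflect differently (nodilsen, leezthek), so the last vowel is not what conditions the rule; the final letter is.
"zunfon" ends in -n. The stems ending in -n (rabupan → norabupan, dilsen → nodilsen) add the prefix no-.
The other patterns: stems ending in -k insert -ez- after the first vowel; stems ending in -z add -ast.
So zunfon → nozunfon.

nozunfon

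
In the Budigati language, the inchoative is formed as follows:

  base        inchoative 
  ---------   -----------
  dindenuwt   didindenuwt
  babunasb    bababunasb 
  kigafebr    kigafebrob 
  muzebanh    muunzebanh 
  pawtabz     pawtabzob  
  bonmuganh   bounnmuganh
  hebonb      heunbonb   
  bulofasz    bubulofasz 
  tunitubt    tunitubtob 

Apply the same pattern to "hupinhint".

huunpinhint

hebonb and babunasb both end in -b yet inflect differently (heunbonb, bababunasb), so the final letter is not what conditions the rule; the second-to-last letter is.
"hupinhint" has second-to-last letter 'n'. The stems whose second-to-last letter is 'n' (bonmuganh → bounnmuganh, muzebanh → muunzebanh, hebonb → heunbonb) insert -un- after the first vowel.
The other patterns: stems whose second-to-last letter is 'b' add -ob; stems whose second-to-last letter is 's' or 'w' repeat the first consonant+vowel as a prefix.
So hupinhint → huunpinhint.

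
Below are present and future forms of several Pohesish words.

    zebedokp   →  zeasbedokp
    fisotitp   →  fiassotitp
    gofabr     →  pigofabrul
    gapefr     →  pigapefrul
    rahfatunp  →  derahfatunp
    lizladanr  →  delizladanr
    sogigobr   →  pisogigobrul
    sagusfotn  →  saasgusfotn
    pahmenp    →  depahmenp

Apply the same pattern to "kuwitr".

kuaswitr

gapefr and lizladanr both end in -r yet inflect differently (pigapefrul, delizladanr), so the final letter is not what conditions the rule; the second-to-last letter is.
"kuwitr" has second-to-last letter 't'. The stems whose second-to-last letter is 't' (sagusfotn → saasgusfotn, fisotitp → fiassotitp) insert -as- after the first vowel.
So kuwitr → kuaswitr.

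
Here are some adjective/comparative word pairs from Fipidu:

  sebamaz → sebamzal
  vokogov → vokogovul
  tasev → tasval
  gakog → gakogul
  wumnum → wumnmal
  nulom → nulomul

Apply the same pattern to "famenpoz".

famenpozul

"famenpoz" has last vowel 'o'. The stems whose last vowel is 'o' (gakog → gakogul, nulom → nulomul, vokogov → vokogovul) add -ul.
The other pattern: stems whose last vowel is 'a', 'e' or 'u' delete the last vowel and add -al.
So famenpoz → famenpozul.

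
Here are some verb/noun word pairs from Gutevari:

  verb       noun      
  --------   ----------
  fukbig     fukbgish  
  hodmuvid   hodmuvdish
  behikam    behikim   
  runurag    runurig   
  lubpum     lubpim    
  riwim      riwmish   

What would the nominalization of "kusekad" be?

kusekid

riwim and behikam both end in -m yet inflect differently (riwmish, behikim), so the final letter is not what conditions the rule; the last vowel is.
"kusekad" has last vowel 'a'. The stems whose last vowel is 'a' (behikam → behikim, runurag → runurig) change the last vowel to 'i'.
The other pattern: stems whose last vowel is 'i' delete the last vowel and add -ish.
So kusekad → kusekid.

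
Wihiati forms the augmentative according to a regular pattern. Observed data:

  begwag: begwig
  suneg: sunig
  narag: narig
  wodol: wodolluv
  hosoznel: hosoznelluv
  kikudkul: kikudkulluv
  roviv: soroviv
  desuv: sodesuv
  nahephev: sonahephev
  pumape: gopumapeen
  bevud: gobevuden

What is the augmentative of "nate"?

gonateen

suneg and hosoznel both have last vowel 'e' yet inflect differently (sunig, hosoznelluv), so the last vowel is not what conditions the rule; the final letter is.
"nate" ends in -e. The one such stem in the data (pumape → gopumapeen) adds go- … -en around the stem, so the same rule applies.
The other patterns: stems ending in -g change the last vowel to 'i'; stems ending in -l double the final consonant and add -uv; stems ending in -v add the prefix so-.
So nate → gonateen.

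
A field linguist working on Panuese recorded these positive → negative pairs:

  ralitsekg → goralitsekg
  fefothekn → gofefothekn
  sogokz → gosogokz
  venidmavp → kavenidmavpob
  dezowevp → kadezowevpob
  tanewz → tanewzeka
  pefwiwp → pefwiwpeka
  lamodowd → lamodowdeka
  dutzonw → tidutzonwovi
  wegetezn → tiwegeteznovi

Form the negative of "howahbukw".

gohowahbukw

sogokz and tanewz both end in -z yet inflect differently (gosogokz, tanewzeka), so the final letter is not what conditions the rule; the second-to-last letter is.
"howahbukw" has second-to-last letter 'k'. The stems whose second-to-last letter is 'k' (ralitsekg → goralitsekg, fefothekn → gofefothekn, sogokz → gosogokz) add the prefix go-.
So howahbukw → gohowahbukw.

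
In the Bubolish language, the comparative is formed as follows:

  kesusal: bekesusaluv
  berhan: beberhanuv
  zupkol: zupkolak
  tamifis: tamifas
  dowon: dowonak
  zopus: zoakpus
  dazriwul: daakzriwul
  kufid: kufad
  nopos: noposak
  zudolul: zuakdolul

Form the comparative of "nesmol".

tamifis and nopos both end in -s yet inflect differently (tamifas, noposak), so the final letter is not what conditions the rule; the last vowel is.
"nesmol" has last vowel 'o'. The stems whose last vowel is 'o' (zupkol → zupkolak, nopos → noposak, dowon → dowonak) add -ak.
The other patterns: stems whose last vowel is 'i' change the last vowel to 'a'; stems whose last vowel is 'u' insert -ak- after the first vowel; stems whose last vowel is 'a' add be- … -uv around the stem.
So nesmol → nesmolak.

nesmolak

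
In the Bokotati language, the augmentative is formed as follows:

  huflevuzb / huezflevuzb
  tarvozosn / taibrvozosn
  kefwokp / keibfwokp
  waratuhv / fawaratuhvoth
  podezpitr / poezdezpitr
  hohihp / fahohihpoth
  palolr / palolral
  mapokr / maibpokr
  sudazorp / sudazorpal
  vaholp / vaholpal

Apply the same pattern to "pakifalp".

hohihp and sudazorp both end in -p yet inflect differently (fahohihpoth, sudazorpal), so the final letter is not what conditions the rule; the second-to-last letter is.
"pakifalp" has second-to-last letter 'l'. The stems whose second-to-last letter is 'l' (palolr → palolral, vaholp → vaholpal) add -al.
So pakifalp → pakifalpal.

pakifalpal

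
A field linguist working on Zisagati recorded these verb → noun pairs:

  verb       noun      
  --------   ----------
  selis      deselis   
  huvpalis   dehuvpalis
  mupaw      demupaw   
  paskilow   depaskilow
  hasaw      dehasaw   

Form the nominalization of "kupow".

dekupow

Every pair shown (selis → deselis, huvpalis → dehuvpalis, mupaw → demupaw, …) follows the same rule: add the prefix de-.
So kupow → dekupow.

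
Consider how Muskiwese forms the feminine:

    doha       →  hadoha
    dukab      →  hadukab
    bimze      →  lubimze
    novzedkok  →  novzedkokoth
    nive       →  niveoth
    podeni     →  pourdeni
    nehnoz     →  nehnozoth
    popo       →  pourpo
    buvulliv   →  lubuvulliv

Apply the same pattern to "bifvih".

"bifvih" begins with b-. The stems beginning with b- (buvulliv → lubuvulliv, bimze → lubimze) add the prefix lu-.
The other patterns: stems beginning with n- add -oth; stems beginning with p- insert -ur- after the first vowel; stems beginning with d- add the prefix ha-.
So bifvih → lubifvih.

lubifvih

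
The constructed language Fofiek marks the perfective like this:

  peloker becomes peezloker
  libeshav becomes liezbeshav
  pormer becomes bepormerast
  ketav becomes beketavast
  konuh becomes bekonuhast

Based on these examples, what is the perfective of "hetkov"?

peloker and pormer both end in -r yet inflect differently (peezloker, bepormerast), so the final letter is not what conditions the rule; the number of vowels is.
"hetkov" has 2 vowels. The stems with 2 vowels (konuh → bekonuhast, pormer → bepormerast, ketav → beketavast) add be- … -ast around the stem.
The other pattern: stems with 3 vowels insert -ez- after the first vowel.
So hetkov → behetkovast.

behetkovast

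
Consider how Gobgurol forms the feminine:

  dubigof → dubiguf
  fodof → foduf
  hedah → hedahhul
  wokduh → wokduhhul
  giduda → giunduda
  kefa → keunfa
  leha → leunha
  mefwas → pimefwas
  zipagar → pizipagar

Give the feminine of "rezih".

hedah and giduda both have last vowel 'a' yet inflect differently (hedahhul, giunduda), so the last vowel is not what conditions the rule; the final letter is.
"rezih" ends in -h. The stems ending in -h (hedah → hedahhul, wokduh → wokduhhul) double the final consonant and add -ul.
So rezih → rezihhul.

rezihhul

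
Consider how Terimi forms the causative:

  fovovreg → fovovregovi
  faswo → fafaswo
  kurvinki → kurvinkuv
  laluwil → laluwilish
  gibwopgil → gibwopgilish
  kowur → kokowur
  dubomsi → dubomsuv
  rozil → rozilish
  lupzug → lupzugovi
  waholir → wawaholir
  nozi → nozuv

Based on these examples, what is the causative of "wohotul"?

wohotulish

nozi and gibwopgil both have last vowel 'i' yet inflect differently (nozuv, gibwopgilish), so the last vowel is not what conditions the rule; the final letter is.
"wohotul" ends in -l. The stems ending in -l (gibwopgil → gibwopgilish, laluwil → laluwilish, rozil → rozilish) add -ish.
So wohotul → wohotulish.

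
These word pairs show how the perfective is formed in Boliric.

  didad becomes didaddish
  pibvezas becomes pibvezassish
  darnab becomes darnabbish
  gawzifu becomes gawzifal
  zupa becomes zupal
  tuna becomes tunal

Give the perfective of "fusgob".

tuna and didad both have last vowel 'a' yet inflect differently (tunal, didaddish), so the last vowel is not what conditions the rule; whether the stem ends in a vowel or a consonant is.
"fusgob" ends in a consonant. The stems ending in a consonant (didad → didaddish, darnab → darnabbish, pibvezas → pibvezassish) double the final consonant and add -ish.
So fusgob → fusgobbish.

fusgobbish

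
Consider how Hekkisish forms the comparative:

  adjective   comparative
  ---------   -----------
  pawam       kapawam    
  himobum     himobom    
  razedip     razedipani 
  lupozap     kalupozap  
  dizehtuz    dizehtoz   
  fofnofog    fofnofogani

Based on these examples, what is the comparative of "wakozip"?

wakozipani

himobum and pawam both end in -m yet inflect differently (himobom, kapawam), so the final letter is not what conditions the rule; the last vowel is.
"wakozip" has last vowel 'i'. The one such stem in the data (razedip → razedipani) adds -ani, so the same rule applies.
So wakozip → wakozipani.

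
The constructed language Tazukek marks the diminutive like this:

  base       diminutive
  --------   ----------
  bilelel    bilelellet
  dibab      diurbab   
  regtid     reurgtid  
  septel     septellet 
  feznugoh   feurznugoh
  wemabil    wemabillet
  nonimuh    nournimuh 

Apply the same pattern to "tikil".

wemabil and regtid both have last vowel 'i' yet inflect differently (wemabillet, reurgtid), so the last vowel is not what conditions the rule; the final letter is.
"tikil" ends in -l. The stems ending in -l (wemabil → wemabillet, bilelel → bilelellet, septel → septellet) double the final consonant and add -et.
So tikil → tikillet.

tikillet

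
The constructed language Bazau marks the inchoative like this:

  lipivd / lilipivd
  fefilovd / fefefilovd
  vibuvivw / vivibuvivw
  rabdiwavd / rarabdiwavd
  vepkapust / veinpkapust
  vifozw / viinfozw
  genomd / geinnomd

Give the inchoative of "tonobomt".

"tonobomt" has second-to-last letter 'm'. The one such stem in the data (genomd → geinnomd) inserts -in- after the first vowel (as do vepkapust, vifozw), so the same rule applies.
The other pattern: stems whose second-to-last letter is 'v' repeat the first consonant+vowel as a prefix.
So tonobomt → toinnobomt.

toinnobomt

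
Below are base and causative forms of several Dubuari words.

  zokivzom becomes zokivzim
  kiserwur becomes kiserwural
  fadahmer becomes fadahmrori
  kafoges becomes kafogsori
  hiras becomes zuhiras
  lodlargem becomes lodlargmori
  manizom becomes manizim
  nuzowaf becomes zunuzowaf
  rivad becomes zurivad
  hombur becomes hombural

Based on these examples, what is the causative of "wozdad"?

hiras and kafoges both end in -s yet inflect differently (zuhiras, kafogsori), so the final letter is not what conditions the rule; the last vowel is.
"wozdad" has last vowel 'a'. The stems whose last vowel is 'a' (hiras → zuhiras, rivad → zurivad, nuzowaf → zunuzowaf) add the prefix zu-.
So wozdad → zuwozdad.

zuwozdad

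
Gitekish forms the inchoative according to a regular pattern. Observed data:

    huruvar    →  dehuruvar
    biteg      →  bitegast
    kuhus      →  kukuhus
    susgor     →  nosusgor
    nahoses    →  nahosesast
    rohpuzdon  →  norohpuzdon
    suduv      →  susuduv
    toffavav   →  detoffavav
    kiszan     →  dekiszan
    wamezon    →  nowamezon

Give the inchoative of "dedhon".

nahoses and kuhus both end in -s yet inflect differently (nahosesast, kukuhus), so the final letter is not what conditions the rule; the last vowel is.
"dedhon" has last vowel 'o'. The stems whose last vowel is 'o' (rohpuzdon → norohpuzdon, susgor → nosusgor, wamezon → nowamezon) add the prefix no-.
So dedhon → nodedhon.

nodedhon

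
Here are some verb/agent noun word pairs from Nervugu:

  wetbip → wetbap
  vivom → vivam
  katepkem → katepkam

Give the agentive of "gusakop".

Every pair shown (wetbip → wetbap, vivom → vivam, katepkem → katepkam) follows the same rule: change the last vowel to 'a'.
So gusakop → gusakap.

gusakap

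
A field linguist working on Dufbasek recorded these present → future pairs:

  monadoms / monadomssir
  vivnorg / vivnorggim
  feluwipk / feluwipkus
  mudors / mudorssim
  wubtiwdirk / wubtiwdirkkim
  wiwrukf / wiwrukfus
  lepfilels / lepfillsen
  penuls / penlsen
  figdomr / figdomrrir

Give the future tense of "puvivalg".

"puvivalg" has second-to-last letter 'l'. The stems whose second-to-last letter is 'l' (penuls → penlsen, lepfilels → lepfillsen) delete the last vowel and add -en.
So puvivalg → puvivlgen.

puvivlgen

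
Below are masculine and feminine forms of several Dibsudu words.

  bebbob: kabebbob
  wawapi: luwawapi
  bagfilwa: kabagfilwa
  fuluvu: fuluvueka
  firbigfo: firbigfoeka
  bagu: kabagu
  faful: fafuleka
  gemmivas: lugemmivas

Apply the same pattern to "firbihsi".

fuluvu and bagu both end in -u yet inflect differently (fuluvueka, kabagu), so the final letter is not what conditions the rule; the first letter is.
"firbihsi" begins with f-. The stems beginning with f- (faful → fafuleka, fuluvu → fuluvueka, firbigfo → firbigfoeka) add -eka.
The other patterns: stems beginning with b- add the prefix ka-; stems beginning with g- or w- add the prefix lu-.
So firbihsi → firbihsieka.

firbihsieka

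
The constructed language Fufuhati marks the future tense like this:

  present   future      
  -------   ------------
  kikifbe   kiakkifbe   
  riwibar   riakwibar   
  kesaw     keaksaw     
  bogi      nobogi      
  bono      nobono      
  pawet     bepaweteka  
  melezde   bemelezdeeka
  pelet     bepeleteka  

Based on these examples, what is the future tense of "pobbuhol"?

bepobbuholeka

kikifbe and melezde both end in -e yet inflect differently (kiakkifbe, bemelezdeeka), so the final letter is not what conditions the rule; the first letter is.
"pobbuhol" begins with p-. The stems beginning with p- (pawet → bepaweteka, pelet → bepeleteka) add be- … -eka around the stem.
So pobbuhol → bepobbuholeka.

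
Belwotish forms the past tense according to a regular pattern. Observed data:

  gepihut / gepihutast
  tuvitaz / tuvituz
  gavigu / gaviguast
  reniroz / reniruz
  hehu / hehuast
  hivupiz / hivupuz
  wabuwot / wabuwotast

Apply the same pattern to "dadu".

daduast

"dadu" ends in -u. The stems ending in -u (hehu → hehuast, gavigu → gaviguast) add -ast.
So dadu → daduast.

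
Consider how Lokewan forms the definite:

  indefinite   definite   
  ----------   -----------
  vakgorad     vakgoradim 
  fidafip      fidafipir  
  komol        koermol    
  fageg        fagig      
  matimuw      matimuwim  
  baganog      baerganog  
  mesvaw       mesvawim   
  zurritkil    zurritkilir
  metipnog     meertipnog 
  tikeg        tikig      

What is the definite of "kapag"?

zurritkil and komol both end in -l yet inflect differently (zurritkilir, koermol), so the final letter is not what conditions the rule; the last vowel is.
"kapag" has last vowel 'a'. The stems whose last vowel is 'a' (mesvaw → mesvawim, vakgorad → vakgoradim) add -im.
So kapag → kapagim.

kapagim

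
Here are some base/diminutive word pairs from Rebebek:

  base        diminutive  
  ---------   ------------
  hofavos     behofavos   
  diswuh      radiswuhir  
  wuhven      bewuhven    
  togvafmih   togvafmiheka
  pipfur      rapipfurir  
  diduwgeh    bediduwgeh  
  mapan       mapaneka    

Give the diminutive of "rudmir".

rudmireka

"rudmir" has last vowel 'i'. The one such stem in the data (togvafmih → togvafmiheka) adds -eka, so the same rule applies.
The other patterns: stems whose last vowel is 'u' add ra- … -ir around the stem; stems whose last vowel is 'e' or 'o' add the prefix be-.
So rudmir → rudmireka.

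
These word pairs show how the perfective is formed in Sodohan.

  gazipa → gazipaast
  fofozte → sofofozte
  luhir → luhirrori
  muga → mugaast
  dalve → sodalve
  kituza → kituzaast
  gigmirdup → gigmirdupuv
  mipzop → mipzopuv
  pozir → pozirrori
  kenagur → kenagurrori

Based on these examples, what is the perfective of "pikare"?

kenagur and gigmirdup both have last vowel 'u' yet inflect differently (kenagurrori, gigmirdupuv), so the last vowel is not what conditions the rule; the final letter is.
"pikare" ends in -e. The stems ending in -e (dalve → sodalve, fofozte → sofofozte) add the prefix so-.
The other patterns: stems ending in -r double the final consonant and add -ori; stems ending in -p add -uv; stems ending in -a add -ast.
So pikare → sopikare.

sopikare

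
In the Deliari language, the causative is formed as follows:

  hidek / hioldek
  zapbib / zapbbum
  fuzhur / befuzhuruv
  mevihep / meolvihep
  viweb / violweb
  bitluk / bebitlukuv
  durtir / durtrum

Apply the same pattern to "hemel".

zapbib and viweb both end in -b yet inflect differently (zapbbum, violweb), so the final letter is not what conditions the rule; the last vowel is.
"hemel" has last vowel 'e'. The stems whose last vowel is 'e' (viweb → violweb, mevihep → meolvihep, hidek → hioldek) insert -ol- after the first vowel.
The other patterns: stems whose last vowel is 'i' delete the last vowel and add -um; stems whose last vowel is 'u' add be- … -uv around the stem.
So hemel → heolmel.

heolmel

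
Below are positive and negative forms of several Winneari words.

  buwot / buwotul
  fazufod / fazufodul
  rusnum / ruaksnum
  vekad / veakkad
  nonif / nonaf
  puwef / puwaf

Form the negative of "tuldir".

tuldar

fazufod and vekad both end in -d yet inflect differently (fazufodul, veakkad), so the final letter is not what conditions the rule; the last vowel is.
"tuldir" has last vowel 'i'. The one such stem in the data (nonif → nonaf) changes the last vowel to 'a' (as does puwef), so the same rule applies.
The other patterns: stems whose last vowel is 'o' add -ul; stems whose last vowel is 'a' or 'u' insert -ak- after the first vowel.
So tuldir → tuldar.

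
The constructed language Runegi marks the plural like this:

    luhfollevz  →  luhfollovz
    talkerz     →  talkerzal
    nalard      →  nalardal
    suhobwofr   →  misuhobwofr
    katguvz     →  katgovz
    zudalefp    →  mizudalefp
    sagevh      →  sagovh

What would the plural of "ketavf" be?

luhfollevz and talkerz both end in -z yet inflect differently (luhfollovz, talkerzal), so the final letter is not what conditions the rule; the second-to-last letter is.
"ketavf" has second-to-last letter 'v'. The stems whose second-to-last letter is 'v' (luhfollevz → luhfollovz, sagevh → sagovh, katguvz → katgovz) change the last vowel to 'o'.
So ketavf → ketovf.

ketovf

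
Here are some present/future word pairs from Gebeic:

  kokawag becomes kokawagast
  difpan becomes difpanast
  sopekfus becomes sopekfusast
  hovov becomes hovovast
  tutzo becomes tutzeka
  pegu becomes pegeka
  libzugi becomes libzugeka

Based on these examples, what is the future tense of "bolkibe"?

bolkibeka

hovov and tutzo both have last vowel 'o' yet inflect differently (hovovast, tutzeka), so the last vowel is not what conditions the rule; whether the stem ends in a vowel or a consonant is.
"bolkibe" ends in a vowel. The stems ending in a vowel (tutzo → tutzeka, libzugi → libzugeka, pegu → pegeka) drop the final letter and add -eka.
So bolkibe → bolkibeka.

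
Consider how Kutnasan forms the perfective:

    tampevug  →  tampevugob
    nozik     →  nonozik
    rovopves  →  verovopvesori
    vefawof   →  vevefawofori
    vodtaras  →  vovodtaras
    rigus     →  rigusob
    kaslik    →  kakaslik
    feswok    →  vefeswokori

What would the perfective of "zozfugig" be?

rigus and vodtaras both end in -s yet inflect differently (rigusob, vovodtaras), so the final letter is not what conditions the rule; the last vowel is.
"zozfugig" has last vowel 'i'. The stems whose last vowel is 'i' (kaslik → kakaslik, nozik → nonozik) repeat the first consonant+vowel as a prefix.
So zozfugig → zozozfugig.

zozozfugig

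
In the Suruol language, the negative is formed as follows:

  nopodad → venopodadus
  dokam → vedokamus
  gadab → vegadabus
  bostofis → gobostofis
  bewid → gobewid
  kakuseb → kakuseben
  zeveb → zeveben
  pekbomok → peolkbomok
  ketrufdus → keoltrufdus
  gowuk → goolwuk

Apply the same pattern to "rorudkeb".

nopodad and bewid both end in -d yet inflect differently (venopodadus, gobewid), so the final letter is not what conditions the rule; the last vowel is.
"rorudkeb" has last vowel 'e'. The stems whose last vowel is 'e' (kakuseb → kakuseben, zeveb → zeveben) add -en.
So rorudkeb → rorudkeben.

rorudkeben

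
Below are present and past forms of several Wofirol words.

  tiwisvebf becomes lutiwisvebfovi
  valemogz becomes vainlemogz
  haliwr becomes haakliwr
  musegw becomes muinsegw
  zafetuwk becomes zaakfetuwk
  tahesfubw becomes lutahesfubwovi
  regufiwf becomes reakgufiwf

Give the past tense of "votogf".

"votogf" has second-to-last letter 'g'. The stems whose second-to-last letter is 'g' (musegw → muinsegw, valemogz → vainlemogz) insert -in- after the first vowel.
So votogf → vointogf.

vointogf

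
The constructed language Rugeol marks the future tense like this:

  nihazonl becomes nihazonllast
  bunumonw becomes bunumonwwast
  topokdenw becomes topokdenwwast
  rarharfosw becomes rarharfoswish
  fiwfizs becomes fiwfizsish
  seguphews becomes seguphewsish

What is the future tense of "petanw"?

bunumonw and rarharfosw both end in -w yet inflect differently (bunumonwwast, rarharfoswish), so the final letter is not what conditions the rule; the second-to-last letter is.
"petanw" has second-to-last letter 'n'. The stems whose second-to-last letter is 'n' (nihazonl → nihazonllast, bunumonw → bunumonwwast, topokdenw → topokdenwwast) double the final consonant and add -ast.
The other pattern: stems whose second-to-last letter is 's', 'w' or 'z' add -ish.
So petanw → petanwwast.

petanwwast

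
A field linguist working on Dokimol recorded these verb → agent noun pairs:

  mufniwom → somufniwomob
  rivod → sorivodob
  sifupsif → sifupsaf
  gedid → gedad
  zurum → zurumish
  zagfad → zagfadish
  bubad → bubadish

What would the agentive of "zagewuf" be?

zagewufish

rivod and gedid both end in -d yet inflect differently (sorivodob, gedad), so the final letter is not what conditions the rule; the last vowel is.
"zagewuf" has last vowel 'u'. The one such stem in the data (zurum → zurumish) adds -ish, so the same rule applies.
The other patterns: stems whose last vowel is 'o' add so- … -ob around the stem; stems whose last vowel is 'i' change the last vowel to 'a'.
So zagewuf → zagewufish.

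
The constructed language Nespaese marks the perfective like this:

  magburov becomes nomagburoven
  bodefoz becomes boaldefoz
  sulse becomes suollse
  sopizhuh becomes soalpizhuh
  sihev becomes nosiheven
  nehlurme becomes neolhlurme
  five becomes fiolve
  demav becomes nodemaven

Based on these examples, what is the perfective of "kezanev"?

"kezanev" ends in -v. The stems ending in -v (demav → nodemaven, sihev → nosiheven, magburov → nomagburoven) add no- … -en around the stem.
The other patterns: stems ending in -e insert -ol- after the first vowel; stems ending in -h or -z insert -al- after the first vowel.
So kezanev → nokezaneven.

nokezaneven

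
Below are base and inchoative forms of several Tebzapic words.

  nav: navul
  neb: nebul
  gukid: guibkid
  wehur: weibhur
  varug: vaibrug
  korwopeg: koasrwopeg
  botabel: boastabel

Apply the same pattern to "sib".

varug and korwopeg both end in -g yet inflect differently (vaibrug, koasrwopeg), so the final letter is not what conditions the rule; the number of vowels is.
"sib" has 1 vowel. The stems with 1 vowel (nav → navul, neb → nebul) add -ul.
The other patterns: stems with 2 vowels insert -ib- after the first vowel; stems with 3 vowels insert -as- after the first vowel.
So sib → sibul.

sibul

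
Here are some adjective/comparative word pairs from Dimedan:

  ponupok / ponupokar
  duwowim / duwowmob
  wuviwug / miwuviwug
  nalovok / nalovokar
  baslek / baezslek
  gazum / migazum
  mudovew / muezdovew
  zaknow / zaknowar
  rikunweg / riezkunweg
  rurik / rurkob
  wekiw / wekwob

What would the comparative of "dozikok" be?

dozikokar

gazum and duwowim both end in -m yet inflect differently (migazum, duwowmob), so the final letter is not what conditions the rule; the last vowel is.
"dozikok" has last vowel 'o'. The stems whose last vowel is 'o' (nalovok → nalovokar, zaknow → zaknowar, ponupok → ponupokar) add -ar.
The other patterns: stems whose last vowel is 'u' add the prefix mi-; stems whose last vowel is 'i' delete the last vowel and add -ob; stems whose last vowel is 'e' insert -ez- after the first vowel.
So dozikok → dozikokar.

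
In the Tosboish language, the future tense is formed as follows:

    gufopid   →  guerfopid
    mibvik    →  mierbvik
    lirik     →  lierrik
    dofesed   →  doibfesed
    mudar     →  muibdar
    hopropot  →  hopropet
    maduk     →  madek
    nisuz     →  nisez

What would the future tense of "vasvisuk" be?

"vasvisuk" has last vowel 'u'. The stems whose last vowel is 'u' (maduk → madek, nisuz → nisez) change the last vowel to 'e'.
The other patterns: stems whose last vowel is 'i' insert -er- after the first vowel; stems whose last vowel is 'a' or 'e' insert -ib- after the first vowel.
So vasvisuk → vasvisek.

vasvisek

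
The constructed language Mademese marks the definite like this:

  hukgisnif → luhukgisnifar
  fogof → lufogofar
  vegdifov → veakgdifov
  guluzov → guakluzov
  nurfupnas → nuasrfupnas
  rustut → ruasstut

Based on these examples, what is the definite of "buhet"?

buashet

"buhet" ends in -t. The one such stem in the data (rustut → ruasstut) inserts -as- after the first vowel (as does nurfupnas), so the same rule applies.
The other patterns: stems ending in -f add lu- … -ar around the stem; stems ending in -v insert -ak- after the first vowel.
So buhet → buashet.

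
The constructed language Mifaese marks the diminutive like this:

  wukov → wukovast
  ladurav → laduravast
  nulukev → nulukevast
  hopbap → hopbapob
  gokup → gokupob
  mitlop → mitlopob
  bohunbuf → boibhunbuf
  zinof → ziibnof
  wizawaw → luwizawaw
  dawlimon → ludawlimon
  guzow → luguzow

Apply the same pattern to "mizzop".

ladurav and hopbap both have last vowel 'a' yet inflect differently (laduravast, hopbapob), so the last vowel is not what conditions the rule; the final letter is.
"mizzop" ends in -p. The stems ending in -p (hopbap → hopbapob, gokup → gokupob, mitlop → mitlopob) add -ob.
The other patterns: stems ending in -v add -ast; stems ending in -f insert -ib- after the first vowel; stems ending in -n or -w add the prefix lu-.
So mizzop → mizzopob.

mizzopob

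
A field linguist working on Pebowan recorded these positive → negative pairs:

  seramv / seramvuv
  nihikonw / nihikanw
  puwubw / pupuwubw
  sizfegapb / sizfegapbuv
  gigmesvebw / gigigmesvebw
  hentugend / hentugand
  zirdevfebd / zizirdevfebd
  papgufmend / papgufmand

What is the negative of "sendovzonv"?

sendovzanv

"sendovzonv" has second-to-last letter 'n'. The stems whose second-to-last letter is 'n' (papgufmend → papgufmand, nihikonw → nihikanw, hentugend → hentugand) change the last vowel to 'a'.
The other patterns: stems whose second-to-last letter is 'b' repeat the first consonant+vowel as a prefix; stems whose second-to-last letter is 'm' or 'p' add -uv.
So sendovzonv → sendovzanv.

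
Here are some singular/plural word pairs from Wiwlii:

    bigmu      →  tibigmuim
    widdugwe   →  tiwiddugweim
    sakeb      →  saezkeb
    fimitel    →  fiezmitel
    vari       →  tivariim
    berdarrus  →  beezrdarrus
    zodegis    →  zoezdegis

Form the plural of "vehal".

veezhal

bigmu and berdarrus both have last vowel 'u' yet inflect differently (tibigmuim, beezrdarrus), so the last vowel is not what conditions the rule; whether the stem ends in a vowel or a consonant is.
"vehal" ends in a consonant. The stems ending in a consonant (berdarrus → beezrdarrus, sakeb → saezkeb, zodegis → zoezdegis) insert -ez- after the first vowel.
So vehal → veezhal.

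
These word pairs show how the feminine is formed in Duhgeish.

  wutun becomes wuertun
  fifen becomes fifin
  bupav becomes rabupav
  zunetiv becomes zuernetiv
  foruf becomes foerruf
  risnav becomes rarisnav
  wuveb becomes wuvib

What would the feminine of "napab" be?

bupav and zunetiv both end in -v yet inflect differently (rabupav, zuernetiv), so the final letter is not what conditions the rule; the last vowel is.
"napab" has last vowel 'a'. The stems whose last vowel is 'a' (bupav → rabupav, risnav → rarisnav) add the prefix ra-.
So napab → ranapab.

ranapab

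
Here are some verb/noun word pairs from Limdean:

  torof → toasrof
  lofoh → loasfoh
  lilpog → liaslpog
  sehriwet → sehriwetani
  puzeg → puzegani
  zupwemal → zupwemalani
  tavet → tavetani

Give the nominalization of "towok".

toaswok

"towok" has last vowel 'o'. The stems whose last vowel is 'o' (torof → toasrof, lofoh → loasfoh, lilpog → liaslpog) insert -as- after the first vowel.
The other pattern: stems whose last vowel is 'a' or 'e' add -ani.
So towok → toaswok.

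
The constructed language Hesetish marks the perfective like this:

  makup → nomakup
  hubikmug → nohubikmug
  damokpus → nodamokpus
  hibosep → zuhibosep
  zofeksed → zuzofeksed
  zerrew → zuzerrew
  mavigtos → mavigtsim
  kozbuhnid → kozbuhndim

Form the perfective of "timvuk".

makup and hibosep both end in -p yet inflect differently (nomakup, zuhibosep), so the final letter is not what conditions the rule; the last vowel is.
"timvuk" has last vowel 'u'. The stems whose last vowel is 'u' (makup → nomakup, hubikmug → nohubikmug, damokpus → nodamokpus) add the prefix no-.
So timvuk → notimvuk.

notimvuk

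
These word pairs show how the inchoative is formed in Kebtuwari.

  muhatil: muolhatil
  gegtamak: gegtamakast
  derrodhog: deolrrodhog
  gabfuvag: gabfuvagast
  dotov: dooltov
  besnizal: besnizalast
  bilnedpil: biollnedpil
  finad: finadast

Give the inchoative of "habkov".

besnizal and bilnedpil both end in -l yet inflect differently (besnizalast, biollnedpil), so the final letter is not what conditions the rule; the last vowel is.
"habkov" has last vowel 'o'. The stems whose last vowel is 'o' (derrodhog → deolrrodhog, dotov → dooltov) insert -ol- after the first vowel.
So habkov → haolbkov.

haolbkov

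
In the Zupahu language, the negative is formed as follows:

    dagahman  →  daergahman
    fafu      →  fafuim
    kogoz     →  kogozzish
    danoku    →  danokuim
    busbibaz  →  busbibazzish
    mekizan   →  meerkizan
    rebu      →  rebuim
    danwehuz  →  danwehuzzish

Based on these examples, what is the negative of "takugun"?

fafu and danwehuz both have last vowel 'u' yet inflect differently (fafuim, danwehuzzish), so the last vowel is not what conditions the rule; the final letter is.
"takugun" ends in -n. The stems ending in -n (mekizan → meerkizan, dagahman → daergahman) insert -er- after the first vowel.
The other patterns: stems ending in -u add -im; stems ending in -z double the final consonant and add -ish.
So takugun → taerkugun.

taerkugun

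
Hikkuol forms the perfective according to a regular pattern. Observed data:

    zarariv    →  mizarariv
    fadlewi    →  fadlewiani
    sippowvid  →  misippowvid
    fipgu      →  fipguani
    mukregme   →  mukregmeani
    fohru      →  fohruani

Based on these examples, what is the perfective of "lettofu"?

zarariv and fadlewi both have last vowel 'i' yet inflect differently (mizarariv, fadlewiani), so the last vowel is not what conditions the rule; whether the stem ends in a vowel or a consonant is.
"lettofu" ends in a vowel. The stems ending in a vowel (fipgu → fipguani, fadlewi → fadlewiani, fohru → fohruani) add -ani.
The other pattern: stems ending in a consonant add the prefix mi-.
So lettofu → lettofuani.

lettofuani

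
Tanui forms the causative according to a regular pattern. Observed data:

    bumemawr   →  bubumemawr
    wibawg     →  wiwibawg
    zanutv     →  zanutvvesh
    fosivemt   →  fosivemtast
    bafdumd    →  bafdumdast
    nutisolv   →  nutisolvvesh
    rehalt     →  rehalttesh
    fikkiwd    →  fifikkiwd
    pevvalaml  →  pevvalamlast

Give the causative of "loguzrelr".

bafdumd and fikkiwd both end in -d yet inflect differently (bafdumdast, fifikkiwd), so the final letter is not what conditions the rule; the second-to-last letter is.
"loguzrelr" has second-to-last letter 'l'. The stems whose second-to-last letter is 'l' (rehalt → rehalttesh, nutisolv → nutisolvvesh) double the final consonant and add -esh.
So loguzrelr → loguzrelrresh.

loguzrelrresh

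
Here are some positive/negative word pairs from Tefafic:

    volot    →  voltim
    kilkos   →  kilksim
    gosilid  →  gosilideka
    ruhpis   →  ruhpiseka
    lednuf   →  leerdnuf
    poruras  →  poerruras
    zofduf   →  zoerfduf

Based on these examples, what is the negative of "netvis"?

netviseka

kilkos and ruhpis both end in -s yet inflect differently (kilksim, ruhpiseka), so the final letter is not what conditions the rule; the last vowel is.
"netvis" has last vowel 'i'. The stems whose last vowel is 'i' (gosilid → gosilideka, ruhpis → ruhpiseka) add -eka.
The other patterns: stems whose last vowel is 'o' delete the last vowel and add -im; stems whose last vowel is 'a' or 'u' insert -er- after the first vowel.
So netvis → netviseka.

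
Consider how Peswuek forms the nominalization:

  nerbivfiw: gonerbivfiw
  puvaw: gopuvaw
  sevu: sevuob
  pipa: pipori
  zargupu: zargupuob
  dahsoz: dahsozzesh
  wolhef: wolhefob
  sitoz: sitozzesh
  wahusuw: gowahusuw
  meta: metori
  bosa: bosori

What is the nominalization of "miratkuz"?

miratkuzzesh

bosa and puvaw both have last vowel 'a' yet inflect differently (bosori, gopuvaw), so the last vowel is not what conditions the rule; the final letter is.
"miratkuz" ends in -z. The stems ending in -z (sitoz → sitozzesh, dahsoz → dahsozzesh) double the final consonant and add -esh.
So miratkuz → miratkuzzesh.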